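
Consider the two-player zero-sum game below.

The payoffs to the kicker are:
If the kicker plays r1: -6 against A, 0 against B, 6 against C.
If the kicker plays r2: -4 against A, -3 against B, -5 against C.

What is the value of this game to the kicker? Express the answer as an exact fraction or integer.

Column B is strictly dominated by A for the goalkeeper (it gives the kicker more in every row).
The remaining 2×2 game on (r1, r2) × (A, C) has no saddle point. Let the kicker play r1 with probability p; indifference gives −6p − 4(1−p) = 6p − 5(1−p), so p = 1/13.
Similarly the goalkeeper's optimal q on A is 11/13, and the value is -6·(11/13) + (6)·(2/13) = -54/13.

-54/13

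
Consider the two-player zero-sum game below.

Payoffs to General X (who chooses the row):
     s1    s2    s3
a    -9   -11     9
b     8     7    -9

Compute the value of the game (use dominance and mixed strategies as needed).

Column s1 is strictly dominated by s2 for General Y (it gives General X more in every row).
The remaining 2×2 game on (a, b) × (s2, s3) has no saddle point. Let General X play a with probability p; indifference gives −11p + 7(1−p) = 9p − 9(1−p), so p = 4/9.
Similarly General Y's optimal q on s2 is 1/2, and the value is -11·(1/2) + (9)·(1/2) = -1.

-1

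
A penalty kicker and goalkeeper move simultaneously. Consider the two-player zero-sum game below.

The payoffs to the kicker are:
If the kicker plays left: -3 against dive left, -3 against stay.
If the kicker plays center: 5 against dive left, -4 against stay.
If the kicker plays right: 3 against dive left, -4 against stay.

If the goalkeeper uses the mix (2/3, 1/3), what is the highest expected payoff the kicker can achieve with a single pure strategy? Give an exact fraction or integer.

2

left: (-3)·(2/3) + (-3)·(1/3) = -3.
center: (5)·(2/3) + (-4)·(1/3) = 2.
right: (3)·(2/3) + (-4)·(1/3) = 2/3.
The best pure response is center with expected payoff 2.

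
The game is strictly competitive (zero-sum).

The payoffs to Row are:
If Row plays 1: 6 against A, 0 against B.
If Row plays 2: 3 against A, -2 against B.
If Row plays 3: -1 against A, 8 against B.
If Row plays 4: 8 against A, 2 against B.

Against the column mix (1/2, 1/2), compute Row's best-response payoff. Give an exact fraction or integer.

5

1: (6)·(1/2) + (0)·(1/2) = 3.
2: (3)·(1/2) + (-2)·(1/2) = 1/2.
3: (-1)·(1/2) + (8)·(1/2) = 7/2.
4: (8)·(1/2) + (2)·(1/2) = 5.
The best pure response is 4 with expected payoff 5.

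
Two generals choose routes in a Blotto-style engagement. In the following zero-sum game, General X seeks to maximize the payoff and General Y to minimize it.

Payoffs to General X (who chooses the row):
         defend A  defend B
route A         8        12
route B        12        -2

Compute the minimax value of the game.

Row minima are 8 and -2, so General X's maximin is 8; column maxima are 12 and 12, so General Y's minimax is 12. These differ, so the equilibrium is in mixed strategies.
Let General X play route A with probability p. General Y is indifferent when 8p + 12(1−p) = 12p − 2(1−p), giving p = 7/9.
Let General Y play defend A with probability q. General X is indifferent when 8q + 12(1−q) = 12q − 2(1−q), giving q = 7/9.
The value is 8·(7/9) + (12)·(2/9) = 80/9.

80/9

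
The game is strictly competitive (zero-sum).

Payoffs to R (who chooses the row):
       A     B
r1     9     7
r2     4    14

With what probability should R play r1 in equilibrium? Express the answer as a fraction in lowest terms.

5/6

Row minima are 7 and 4, so R's maximin is 7; column maxima are 9 and 14, so C's minimax is 9. These differ, so the equilibrium is in mixed strategies.
Let R play r1 with probability p. C is indifferent when 9p + 4(1−p) = 7p + 14(1−p), giving p = 5/6.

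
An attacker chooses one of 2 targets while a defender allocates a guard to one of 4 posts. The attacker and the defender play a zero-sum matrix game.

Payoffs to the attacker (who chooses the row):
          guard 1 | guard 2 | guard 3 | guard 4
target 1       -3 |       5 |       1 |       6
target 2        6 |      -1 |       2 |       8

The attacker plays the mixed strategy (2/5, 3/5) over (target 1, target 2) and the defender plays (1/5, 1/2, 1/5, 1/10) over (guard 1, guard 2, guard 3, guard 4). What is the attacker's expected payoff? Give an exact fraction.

Against (1/5, 1/2, 1/5, 1/10), each row's expected payoff is target 1: 27/10; target 2: 19/10.
Taking the (2/5, 3/5)-weighted average: (2/5)·(27/10) + (3/5)·(19/10) = 111/50.

111/50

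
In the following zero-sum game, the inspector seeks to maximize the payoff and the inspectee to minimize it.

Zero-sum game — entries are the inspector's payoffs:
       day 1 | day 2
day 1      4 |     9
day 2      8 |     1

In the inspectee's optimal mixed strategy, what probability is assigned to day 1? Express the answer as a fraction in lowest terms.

Row minima are 4 and 1, so the inspector's maximin is 4; column maxima are 8 and 9, so the inspectee's minimax is 8. These differ, so the equilibrium is in mixed strategies.
Let the inspectee play day 1 with probability q. The inspector is indifferent when 4q + 9(1−q) = 8q + (1−q), giving q = 2/3.

2/3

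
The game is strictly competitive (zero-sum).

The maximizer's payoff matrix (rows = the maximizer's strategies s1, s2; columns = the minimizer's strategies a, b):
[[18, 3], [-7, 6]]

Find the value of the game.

Row minima are 3 and -7, so the maximizer's maximin is 3; column maxima are 18 and 6, so the minimizer's minimax is 6. These differ, so the equilibrium is in mixed strategies.
Let the maximizer play s1 with probability p. The minimizer is indifferent when 18p − 7(1−p) = 3p + 6(1−p), giving p = 13/28.
Let the minimizer play a with probability q. The maximizer is indifferent when 18q + 3(1−q) = −7q + 6(1−q), giving q = 3/28.
The value is 18·(3/28) + (3)·(25/28) = 129/28.

129/28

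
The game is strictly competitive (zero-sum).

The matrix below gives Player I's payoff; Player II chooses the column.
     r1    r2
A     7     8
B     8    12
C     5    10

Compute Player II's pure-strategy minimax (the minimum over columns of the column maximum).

8

The worst case (largest entry) in each column is r1: 8, r2: 12.
The best (smallest) of these is 8.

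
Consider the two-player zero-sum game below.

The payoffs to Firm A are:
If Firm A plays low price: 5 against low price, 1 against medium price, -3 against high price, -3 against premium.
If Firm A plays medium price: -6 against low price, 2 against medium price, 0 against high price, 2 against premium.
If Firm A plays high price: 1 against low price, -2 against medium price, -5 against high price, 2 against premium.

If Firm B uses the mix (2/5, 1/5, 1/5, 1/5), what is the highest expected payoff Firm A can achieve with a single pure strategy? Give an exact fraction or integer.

low price: (5)·(2/5) + (1)·(1/5) + (-3)·(1/5) + (-3)·(1/5) = 1.
medium price: (-6)·(2/5) + (2)·(1/5) + (0)·(1/5) + (2)·(1/5) = -8/5.
high price: (1)·(2/5) + (-2)·(1/5) + (-5)·(1/5) + (2)·(1/5) = -3/5.
The best pure response is low price with expected payoff 1.

1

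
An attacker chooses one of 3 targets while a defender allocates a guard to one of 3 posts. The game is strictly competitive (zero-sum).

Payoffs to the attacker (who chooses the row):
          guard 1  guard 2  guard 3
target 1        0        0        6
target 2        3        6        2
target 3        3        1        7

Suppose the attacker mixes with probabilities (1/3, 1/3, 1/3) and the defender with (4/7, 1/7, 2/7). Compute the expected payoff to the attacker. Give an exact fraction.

61/21

Against (4/7, 1/7, 2/7), each row's expected payoff is target 1: 12/7; target 2: 22/7; target 3: 27/7.
Taking the (1/3, 1/3, 1/3)-weighted average: (1/3)·(12/7) + (1/3)·(22/7) + (1/3)·(27/7) = 61/21.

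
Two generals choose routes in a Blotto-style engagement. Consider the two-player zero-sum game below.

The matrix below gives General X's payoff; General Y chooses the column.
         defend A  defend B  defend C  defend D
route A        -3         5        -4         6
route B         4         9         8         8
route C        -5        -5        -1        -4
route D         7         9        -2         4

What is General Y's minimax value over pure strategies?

7

The worst case (largest entry) in each column is defend A: 7, defend B: 9, defend C: 8, defend D: 8.
The best (smallest) of these is 7.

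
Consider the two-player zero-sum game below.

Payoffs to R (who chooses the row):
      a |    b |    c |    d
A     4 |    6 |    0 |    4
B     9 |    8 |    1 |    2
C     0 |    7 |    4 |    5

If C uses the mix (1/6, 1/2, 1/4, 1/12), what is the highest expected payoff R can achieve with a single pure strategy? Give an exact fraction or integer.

A: (4)·(1/6) + (6)·(1/2) + (0)·(1/4) + (4)·(1/12) = 4.
B: (9)·(1/6) + (8)·(1/2) + (1)·(1/4) + (2)·(1/12) = 71/12.
C: (0)·(1/6) + (7)·(1/2) + (4)·(1/4) + (5)·(1/12) = 59/12.
The best pure response is B with expected payoff 71/12.

71/12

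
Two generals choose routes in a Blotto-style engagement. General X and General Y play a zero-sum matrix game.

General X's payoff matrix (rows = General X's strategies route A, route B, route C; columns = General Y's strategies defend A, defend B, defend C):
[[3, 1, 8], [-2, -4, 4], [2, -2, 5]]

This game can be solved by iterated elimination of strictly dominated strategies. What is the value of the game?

1

Row route B is strictly dominated by row route A (3>-2, 1>-4, 8>4); eliminate route B.
Row route C is strictly dominated by row route A (3>2, 1>-2, 8>5); eliminate route C.
Column defend C is strictly dominated by defend A for General Y (3<8); eliminate defend C.
Column defend A is strictly dominated by defend B for General Y (1<3); eliminate defend A.
Only (route A, defend B) remains, with payoff 1.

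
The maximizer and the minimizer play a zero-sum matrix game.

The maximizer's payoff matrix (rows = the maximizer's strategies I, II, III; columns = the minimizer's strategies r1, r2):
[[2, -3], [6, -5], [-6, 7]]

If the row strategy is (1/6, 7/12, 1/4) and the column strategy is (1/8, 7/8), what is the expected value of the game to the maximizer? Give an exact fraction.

Against (1/8, 7/8), each row's expected payoff is I: -19/8; II: -29/8; III: 43/8.
Taking the (1/6, 7/12, 1/4)-weighted average: (1/6)·(-19/8) + (7/12)·(-29/8) + (1/4)·(43/8) = -7/6.

-7/6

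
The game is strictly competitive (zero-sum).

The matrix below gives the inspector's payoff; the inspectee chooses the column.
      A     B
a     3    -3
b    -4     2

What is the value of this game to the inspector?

Row minima are -3 and -4, so the inspector's maximin is -3; column maxima are 3 and 2, so the inspectee's minimax is 2. These differ, so the equilibrium is in mixed strategies.
Let the inspector play a with probability p. The inspectee is indifferent when 3p − 4(1−p) = −3p + 2(1−p), giving p = 1/2.
Let the inspectee play A with probability q. The inspector is indifferent when 3q − 3(1−q) = −4q + 2(1−q), giving q = 5/12.
The value is 3·(5/12) + (-3)·(7/12) = -1/2.

-1/2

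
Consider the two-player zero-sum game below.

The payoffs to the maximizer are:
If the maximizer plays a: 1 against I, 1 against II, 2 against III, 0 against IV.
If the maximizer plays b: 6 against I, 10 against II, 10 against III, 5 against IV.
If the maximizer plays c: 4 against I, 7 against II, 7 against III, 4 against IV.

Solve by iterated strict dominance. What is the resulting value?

5

Column III is strictly dominated by I for the minimizer (1<2, 6<10, 4<7); eliminate III.
Column II is strictly dominated by IV for the minimizer (0<1, 5<10, 4<7); eliminate II.
Row c is strictly dominated by row b (6>4, 5>4); eliminate c.
Column I is strictly dominated by IV for the minimizer (0<1, 5<6); eliminate I.
Row a is strictly dominated by row b (5>0); eliminate a.
Only (b, IV) remains, with payoff 5.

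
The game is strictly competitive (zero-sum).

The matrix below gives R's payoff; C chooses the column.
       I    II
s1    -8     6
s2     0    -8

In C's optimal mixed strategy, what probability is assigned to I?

Row minima are -8 and -8, so R's maximin is -8; column maxima are 0 and 6, so C's minimax is 0. These differ, so the equilibrium is in mixed strategies.
Let C play I with probability q. R is indifferent when −8q + 6(1−q) = −8(1−q), giving q = 7/11.

7/11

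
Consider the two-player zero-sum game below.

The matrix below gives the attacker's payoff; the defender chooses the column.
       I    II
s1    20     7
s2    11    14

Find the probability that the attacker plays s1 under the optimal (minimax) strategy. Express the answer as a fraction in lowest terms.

Row minima are 7 and 11, so the attacker's maximin is 11; column maxima are 20 and 14, so the defender's minimax is 14. These differ, so the equilibrium is in mixed strategies.
Let the attacker play s1 with probability p. The defender is indifferent when 20p + 11(1−p) = 7p + 14(1−p), giving p = 3/16.

3/16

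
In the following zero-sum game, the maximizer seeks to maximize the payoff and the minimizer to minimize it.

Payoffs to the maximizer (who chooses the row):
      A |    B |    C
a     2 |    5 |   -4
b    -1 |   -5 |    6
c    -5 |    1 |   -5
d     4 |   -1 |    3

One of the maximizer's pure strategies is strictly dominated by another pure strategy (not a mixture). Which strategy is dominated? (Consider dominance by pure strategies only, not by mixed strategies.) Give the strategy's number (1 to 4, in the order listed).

3

Compare c with a: 2 > -5, 5 > 1, -4 > -5.
So a strictly dominates c for the maximizer; c is strictly dominated.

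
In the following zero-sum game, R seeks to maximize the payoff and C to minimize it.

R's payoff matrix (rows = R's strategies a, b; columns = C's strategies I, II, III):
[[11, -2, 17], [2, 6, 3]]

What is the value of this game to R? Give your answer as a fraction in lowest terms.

70/17

Column III is strictly dominated by I for C (it gives R more in every row).
The remaining 2×2 game on (a, b) × (I, II) has no saddle point. Let R play a with probability p; indifference gives 11p + 2(1−p) = −2p + 6(1−p), so p = 4/17.
Similarly C's optimal q on I is 8/17, and the value is 11·(8/17) + (-2)·(9/17) = 70/17.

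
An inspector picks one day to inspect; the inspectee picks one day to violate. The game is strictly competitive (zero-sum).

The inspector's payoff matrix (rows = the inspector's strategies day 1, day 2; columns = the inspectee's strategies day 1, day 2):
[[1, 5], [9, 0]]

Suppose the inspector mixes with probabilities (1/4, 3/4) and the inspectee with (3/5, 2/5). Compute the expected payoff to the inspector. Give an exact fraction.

47/10

Against (3/5, 2/5), each row's expected payoff is day 1: 13/5; day 2: 27/5.
Taking the (1/4, 3/4)-weighted average: (1/4)·(13/5) + (3/4)·(27/5) = 47/10.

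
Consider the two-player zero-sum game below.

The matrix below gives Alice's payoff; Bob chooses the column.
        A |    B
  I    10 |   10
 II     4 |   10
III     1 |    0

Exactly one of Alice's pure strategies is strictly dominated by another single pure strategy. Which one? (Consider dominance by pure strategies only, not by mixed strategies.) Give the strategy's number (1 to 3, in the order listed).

Compare III with I: 10 > 1, 10 > 0.
So I strictly dominates III for Alice; III is strictly dominated.

3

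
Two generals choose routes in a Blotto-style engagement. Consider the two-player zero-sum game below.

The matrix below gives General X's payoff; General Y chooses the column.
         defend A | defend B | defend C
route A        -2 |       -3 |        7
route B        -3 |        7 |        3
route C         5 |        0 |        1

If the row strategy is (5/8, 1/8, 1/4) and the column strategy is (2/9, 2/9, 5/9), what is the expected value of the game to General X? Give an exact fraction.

89/36

Against (2/9, 2/9, 5/9), each row's expected payoff is route A: 25/9; route B: 23/9; route C: 5/3.
Taking the (5/8, 1/8, 1/4)-weighted average: (5/8)·(25/9) + (1/8)·(23/9) + (1/4)·(5/3) = 89/36.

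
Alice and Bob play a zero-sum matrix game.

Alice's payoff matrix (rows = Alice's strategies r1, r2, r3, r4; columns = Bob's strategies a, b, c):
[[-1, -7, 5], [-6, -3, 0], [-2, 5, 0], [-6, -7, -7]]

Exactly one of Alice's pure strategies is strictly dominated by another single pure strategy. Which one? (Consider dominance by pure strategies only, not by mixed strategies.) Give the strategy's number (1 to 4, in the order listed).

4

Compare r4 with r3: -2 > -6, 5 > -7, 0 > -7.
So r3 strictly dominates r4 for Alice; r4 is strictly dominated.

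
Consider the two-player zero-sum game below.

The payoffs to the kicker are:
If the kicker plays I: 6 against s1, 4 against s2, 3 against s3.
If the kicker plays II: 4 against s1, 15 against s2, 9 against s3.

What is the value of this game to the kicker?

21/4

Column s2 is strictly dominated by s3 for the goalkeeper (it gives the kicker more in every row).
The remaining 2×2 game on (I, II) × (s1, s3) has no saddle point. Let the kicker play I with probability p; indifference gives 6p + 4(1−p) = 3p + 9(1−p), so p = 5/8.
Similarly the goalkeeper's optimal q on s1 is 3/4, and the value is 6·(3/4) + (3)·(1/4) = 21/4.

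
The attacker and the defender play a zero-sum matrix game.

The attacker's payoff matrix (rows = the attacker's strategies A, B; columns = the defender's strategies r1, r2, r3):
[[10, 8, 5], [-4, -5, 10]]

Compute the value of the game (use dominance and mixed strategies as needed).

35/6

Column r1 is strictly dominated by r2 for the defender (it gives the attacker more in every row).
The remaining 2×2 game on (A, B) × (r2, r3) has no saddle point. Let the attacker play A with probability p; indifference gives 8p − 5(1−p) = 5p + 10(1−p), so p = 5/6.
Similarly the defender's optimal q on r2 is 5/18, and the value is 8·(5/18) + (5)·(13/18) = 35/6.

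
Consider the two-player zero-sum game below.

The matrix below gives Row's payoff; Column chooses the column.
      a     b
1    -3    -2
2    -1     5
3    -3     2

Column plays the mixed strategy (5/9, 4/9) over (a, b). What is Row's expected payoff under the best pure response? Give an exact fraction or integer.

5/3

1: (-3)·(5/9) + (-2)·(4/9) = -23/9.
2: (-1)·(5/9) + (5)·(4/9) = 5/3.
3: (-3)·(5/9) + (2)·(4/9) = -7/9.
The best pure response is 2 with expected payoff 5/3.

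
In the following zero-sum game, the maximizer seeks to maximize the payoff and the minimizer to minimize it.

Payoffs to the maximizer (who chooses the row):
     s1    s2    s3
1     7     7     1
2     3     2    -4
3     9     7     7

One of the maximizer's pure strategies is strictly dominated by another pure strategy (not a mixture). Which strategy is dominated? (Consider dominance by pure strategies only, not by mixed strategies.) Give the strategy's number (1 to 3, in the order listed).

2

Compare 2 with 1: 7 > 3, 7 > 2, 1 > -4.
So 1 strictly dominates 2 for the maximizer; 2 is strictly dominated.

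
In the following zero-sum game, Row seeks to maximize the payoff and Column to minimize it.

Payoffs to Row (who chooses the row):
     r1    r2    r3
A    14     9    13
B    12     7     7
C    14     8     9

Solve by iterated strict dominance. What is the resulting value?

Column r1 is strictly dominated by r2 for Column (9<14, 7<12, 8<14); eliminate r1.
Row C is strictly dominated by row A (9>8, 13>9); eliminate C.
Row B is strictly dominated by row A (9>7, 13>7); eliminate B.
Column r3 is strictly dominated by r2 for Column (9<13); eliminate r3.
Only (A, r2) remains, with payoff 9.

9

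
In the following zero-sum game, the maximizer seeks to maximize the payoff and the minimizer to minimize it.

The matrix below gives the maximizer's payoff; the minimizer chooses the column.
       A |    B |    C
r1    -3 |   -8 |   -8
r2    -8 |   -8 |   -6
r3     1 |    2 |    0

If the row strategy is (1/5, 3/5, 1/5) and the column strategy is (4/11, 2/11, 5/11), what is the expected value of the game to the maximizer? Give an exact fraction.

-294/55

Against (4/11, 2/11, 5/11), each row's expected payoff is r1: -68/11; r2: -78/11; r3: 8/11.
Taking the (1/5, 3/5, 1/5)-weighted average: (1/5)·(-68/11) + (3/5)·(-78/11) + (1/5)·(8/11) = -294/55.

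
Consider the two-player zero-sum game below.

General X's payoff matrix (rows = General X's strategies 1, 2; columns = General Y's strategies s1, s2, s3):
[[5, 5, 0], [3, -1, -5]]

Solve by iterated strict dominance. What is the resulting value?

0

Column s2 is strictly dominated by s3 for General Y (0<5, -5<-1); eliminate s2.
Column s1 is strictly dominated by s3 for General Y (0<5, -5<3); eliminate s1.
Row 2 is strictly dominated by row 1 (0>-5); eliminate 2.
Only (1, s3) remains, with payoff 0.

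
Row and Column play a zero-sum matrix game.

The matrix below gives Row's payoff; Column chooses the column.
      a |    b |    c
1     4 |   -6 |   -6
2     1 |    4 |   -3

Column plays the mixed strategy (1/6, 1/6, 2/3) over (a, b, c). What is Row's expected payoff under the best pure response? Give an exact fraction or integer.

1: (4)·(1/6) + (-6)·(1/6) + (-6)·(2/3) = -13/3.
2: (1)·(1/6) + (4)·(1/6) + (-3)·(2/3) = -7/6.
The best pure response is 2 with expected payoff -7/6.

-7/6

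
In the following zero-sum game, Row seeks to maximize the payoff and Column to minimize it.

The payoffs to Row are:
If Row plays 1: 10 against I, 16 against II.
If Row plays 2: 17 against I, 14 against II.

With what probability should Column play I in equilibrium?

2/9

Row minima are 10 and 14, so Row's maximin is 14; column maxima are 17 and 16, so Column's minimax is 16. These differ, so the equilibrium is in mixed strategies.
Let Column play I with probability q. Row is indifferent when 10q + 16(1−q) = 17q + 14(1−q), giving q = 2/9.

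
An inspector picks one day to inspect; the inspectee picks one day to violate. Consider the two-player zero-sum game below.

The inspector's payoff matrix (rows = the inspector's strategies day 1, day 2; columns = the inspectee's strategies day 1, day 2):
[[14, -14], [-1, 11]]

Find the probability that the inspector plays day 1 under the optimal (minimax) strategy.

3/10

Row minima are -14 and -1, so the inspector's maximin is -1; column maxima are 14 and 11, so the inspectee's minimax is 11. These differ, so the equilibrium is in mixed strategies.
Let the inspector play day 1 with probability p. The inspectee is indifferent when 14p − (1−p) = −14p + 11(1−p), giving p = 3/10.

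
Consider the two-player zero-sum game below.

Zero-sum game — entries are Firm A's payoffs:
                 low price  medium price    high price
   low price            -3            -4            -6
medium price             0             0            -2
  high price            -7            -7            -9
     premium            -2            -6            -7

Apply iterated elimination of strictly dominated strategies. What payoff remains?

-2

Row high price is strictly dominated by row low price (-3>-7, -4>-7, -6>-9); eliminate high price.
Row low price is strictly dominated by row medium price (0>-3, 0>-4, -2>-6); eliminate low price.
Row premium is strictly dominated by row medium price (0>-2, 0>-6, -2>-7); eliminate premium.
Column low price is strictly dominated by high price for Firm B (-2<0); eliminate low price.
Column medium price is strictly dominated by high price for Firm B (-2<0); eliminate medium price.
Only (medium price, high price) remains, with payoff -2.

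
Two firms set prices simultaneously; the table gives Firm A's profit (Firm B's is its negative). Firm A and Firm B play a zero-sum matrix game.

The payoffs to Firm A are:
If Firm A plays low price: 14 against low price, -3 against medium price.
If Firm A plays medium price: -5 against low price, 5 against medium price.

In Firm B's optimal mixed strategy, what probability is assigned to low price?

8/27

Row minima are -3 and -5, so Firm A's maximin is -3; column maxima are 14 and 5, so Firm B's minimax is 5. These differ, so the equilibrium is in mixed strategies.
Let Firm B play low price with probability q. Firm A is indifferent when 14q − 3(1−q) = −5q + 5(1−q), giving q = 8/27.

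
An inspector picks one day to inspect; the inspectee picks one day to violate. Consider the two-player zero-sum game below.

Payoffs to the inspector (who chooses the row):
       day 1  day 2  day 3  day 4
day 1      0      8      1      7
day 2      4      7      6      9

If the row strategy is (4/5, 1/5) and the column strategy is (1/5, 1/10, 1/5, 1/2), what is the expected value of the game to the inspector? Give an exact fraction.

126/25

Against (1/5, 1/10, 1/5, 1/2), each row's expected payoff is day 1: 9/2; day 2: 36/5.
Taking the (4/5, 1/5)-weighted average: (4/5)·(9/2) + (1/5)·(36/5) = 126/25.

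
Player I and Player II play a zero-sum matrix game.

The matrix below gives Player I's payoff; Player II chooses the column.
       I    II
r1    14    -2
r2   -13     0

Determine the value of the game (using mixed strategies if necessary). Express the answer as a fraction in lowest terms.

Row minima are -2 and -13, so Player I's maximin is -2; column maxima are 14 and 0, so Player II's minimax is 0. These differ, so the equilibrium is in mixed strategies.
Let Player I play r1 with probability p. Player II is indifferent when 14p − 13(1−p) = −2p, giving p = 13/29.
Let Player II play I with probability q. Player I is indifferent when 14q − 2(1−q) = −13q, giving q = 2/29.
The value is 14·(2/29) + (-2)·(27/29) = -26/29.

-26/29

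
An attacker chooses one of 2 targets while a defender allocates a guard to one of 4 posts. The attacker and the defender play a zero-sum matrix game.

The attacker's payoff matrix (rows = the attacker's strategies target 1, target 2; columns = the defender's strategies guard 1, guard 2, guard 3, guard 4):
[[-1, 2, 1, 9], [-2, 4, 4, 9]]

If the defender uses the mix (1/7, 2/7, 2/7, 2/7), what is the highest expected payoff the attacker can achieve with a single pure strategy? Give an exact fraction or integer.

target 1: (-1)·(1/7) + (2)·(2/7) + (1)·(2/7) + (9)·(2/7) = 23/7.
target 2: (-2)·(1/7) + (4)·(2/7) + (4)·(2/7) + (9)·(2/7) = 32/7.
The best pure response is target 2 with expected payoff 32/7.

32/7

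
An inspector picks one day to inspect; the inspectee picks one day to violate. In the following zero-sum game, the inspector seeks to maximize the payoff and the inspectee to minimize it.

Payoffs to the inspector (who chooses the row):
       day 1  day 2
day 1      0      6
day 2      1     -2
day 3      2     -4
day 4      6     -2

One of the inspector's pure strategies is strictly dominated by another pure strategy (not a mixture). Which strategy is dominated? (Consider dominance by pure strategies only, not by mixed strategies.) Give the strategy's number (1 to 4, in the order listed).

3

Compare day 3 with day 4: 6 > 2, -2 > -4.
So day 4 strictly dominates day 3 for the inspector; day 3 is strictly dominated.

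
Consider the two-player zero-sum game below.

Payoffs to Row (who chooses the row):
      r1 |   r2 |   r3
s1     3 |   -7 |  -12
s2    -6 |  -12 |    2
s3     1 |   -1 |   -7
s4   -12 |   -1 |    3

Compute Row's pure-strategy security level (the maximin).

The worst-case payoff for each row is s1: -12, s2: -12, s3: -7, s4: -12.
The best of these is -7.

-7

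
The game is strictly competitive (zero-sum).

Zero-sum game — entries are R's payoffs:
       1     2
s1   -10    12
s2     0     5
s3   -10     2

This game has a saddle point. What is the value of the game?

0

Row minima: -10, 0, -10 → R's maximin is 0.
Column maxima: 0, 12 → C's minimax is 0.
They coincide at (s2, 1), so the value is 0.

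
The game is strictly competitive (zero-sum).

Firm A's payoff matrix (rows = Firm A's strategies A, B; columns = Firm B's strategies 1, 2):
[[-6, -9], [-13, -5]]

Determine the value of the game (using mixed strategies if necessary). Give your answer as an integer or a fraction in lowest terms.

Row minima are -9 and -13, so Firm A's maximin is -9; column maxima are -6 and -5, so Firm B's minimax is -6. These differ, so the equilibrium is in mixed strategies.
Let Firm A play A with probability p. Firm B is indifferent when −6p − 13(1−p) = −9p − 5(1−p), giving p = 8/11.
Let Firm B play 1 with probability q. Firm A is indifferent when −6q − 9(1−q) = −13q − 5(1−q), giving q = 4/11.
The value is -6·(4/11) + (-9)·(7/11) = -87/11.

-87/11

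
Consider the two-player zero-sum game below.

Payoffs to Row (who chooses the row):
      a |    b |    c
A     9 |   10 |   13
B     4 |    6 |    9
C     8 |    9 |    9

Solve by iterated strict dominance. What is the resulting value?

Row B is strictly dominated by row A (9>4, 10>6, 13>9); eliminate B.
Row C is strictly dominated by row A (9>8, 10>9, 13>9); eliminate C.
Column b is strictly dominated by a for Column (9<10); eliminate b.
Column c is strictly dominated by a for Column (9<13); eliminate c.
Only (A, a) remains, with payoff 9.

9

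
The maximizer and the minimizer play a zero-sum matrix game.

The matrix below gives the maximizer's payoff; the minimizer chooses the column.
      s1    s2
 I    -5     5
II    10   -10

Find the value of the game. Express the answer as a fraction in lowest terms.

0

Row minima are -5 and -10, so the maximizer's maximin is -5; column maxima are 10 and 5, so the minimizer's minimax is 5. These differ, so the equilibrium is in mixed strategies.
Let the maximizer play I with probability p. The minimizer is indifferent when −5p + 10(1−p) = 5p − 10(1−p), giving p = 2/3.
Let the minimizer play s1 with probability q. The maximizer is indifferent when −5q + 5(1−q) = 10q − 10(1−q), giving q = 1/2.
The value is -5·(1/2) + (5)·(1/2) = 0.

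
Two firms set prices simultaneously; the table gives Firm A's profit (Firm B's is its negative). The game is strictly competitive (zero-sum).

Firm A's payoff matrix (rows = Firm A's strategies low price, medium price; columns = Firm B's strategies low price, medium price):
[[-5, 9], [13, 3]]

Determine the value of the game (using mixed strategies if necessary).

Row minima are -5 and 3, so Firm A's maximin is 3; column maxima are 13 and 9, so Firm B's minimax is 9. These differ, so the equilibrium is in mixed strategies.
Let Firm A play low price with probability p. Firm B is indifferent when −5p + 13(1−p) = 9p + 3(1−p), giving p = 5/12.
Let Firm B play low price with probability q. Firm A is indifferent when −5q + 9(1−q) = 13q + 3(1−q), giving q = 1/4.
The value is -5·(1/4) + (9)·(3/4) = 11/2.

11/2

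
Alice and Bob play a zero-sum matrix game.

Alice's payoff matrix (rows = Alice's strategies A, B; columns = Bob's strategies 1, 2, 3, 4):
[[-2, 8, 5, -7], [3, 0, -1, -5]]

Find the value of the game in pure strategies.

Row minima: -7, -5 → Alice's maximin is -5.
Column maxima: 3, 8, 5, -5 → Bob's minimax is -5.
They coincide at (B, 4), so the value is -5.

-5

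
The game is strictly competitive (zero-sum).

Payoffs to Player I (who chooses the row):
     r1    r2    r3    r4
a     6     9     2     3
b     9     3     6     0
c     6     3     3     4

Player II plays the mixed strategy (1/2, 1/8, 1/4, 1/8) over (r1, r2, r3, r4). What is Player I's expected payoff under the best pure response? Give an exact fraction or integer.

51/8

a: (6)·(1/2) + (9)·(1/8) + (2)·(1/4) + (3)·(1/8) = 5.
b: (9)·(1/2) + (3)·(1/8) + (6)·(1/4) + (0)·(1/8) = 51/8.
c: (6)·(1/2) + (3)·(1/8) + (3)·(1/4) + (4)·(1/8) = 37/8.
The best pure response is b with expected payoff 51/8.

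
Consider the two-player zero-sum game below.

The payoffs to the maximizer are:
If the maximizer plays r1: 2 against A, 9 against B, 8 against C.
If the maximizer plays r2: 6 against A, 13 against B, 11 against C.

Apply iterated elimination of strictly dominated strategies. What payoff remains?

6

Row r1 is strictly dominated by row r2 (6>2, 13>9, 11>8); eliminate r1.
Column C is strictly dominated by A for the minimizer (6<11); eliminate C.
Column B is strictly dominated by A for the minimizer (6<13); eliminate B.
Only (r2, A) remains, with payoff 6.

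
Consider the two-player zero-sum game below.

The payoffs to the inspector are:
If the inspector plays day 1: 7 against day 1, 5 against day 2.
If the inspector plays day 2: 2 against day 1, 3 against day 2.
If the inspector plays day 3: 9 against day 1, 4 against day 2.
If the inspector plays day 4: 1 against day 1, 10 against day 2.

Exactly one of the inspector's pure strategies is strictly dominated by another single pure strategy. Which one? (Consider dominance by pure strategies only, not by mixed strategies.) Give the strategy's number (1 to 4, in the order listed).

2

Compare day 2 with day 1: 7 > 2, 5 > 3.
So day 1 strictly dominates day 2 for the inspector; day 2 is strictly dominated.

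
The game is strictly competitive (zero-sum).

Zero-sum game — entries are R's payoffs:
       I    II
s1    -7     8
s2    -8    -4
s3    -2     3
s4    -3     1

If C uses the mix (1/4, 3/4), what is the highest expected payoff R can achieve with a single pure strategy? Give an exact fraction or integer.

17/4

s1: (-7)·(1/4) + (8)·(3/4) = 17/4.
s2: (-8)·(1/4) + (-4)·(3/4) = -5.
s3: (-2)·(1/4) + (3)·(3/4) = 7/4.
s4: (-3)·(1/4) + (1)·(3/4) = 0.
The best pure response is s1 with expected payoff 17/4.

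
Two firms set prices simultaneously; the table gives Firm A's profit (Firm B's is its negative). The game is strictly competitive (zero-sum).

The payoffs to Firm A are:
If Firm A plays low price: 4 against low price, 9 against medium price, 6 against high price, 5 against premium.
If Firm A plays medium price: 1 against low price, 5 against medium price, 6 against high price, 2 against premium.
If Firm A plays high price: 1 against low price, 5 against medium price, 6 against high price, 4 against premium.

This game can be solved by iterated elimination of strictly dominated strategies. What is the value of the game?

Column premium is strictly dominated by low price for Firm B (4<5, 1<2, 1<4); eliminate premium.
Column high price is strictly dominated by low price for Firm B (4<6, 1<6, 1<6); eliminate high price.
Row high price is strictly dominated by row low price (4>1, 9>5); eliminate high price.
Column medium price is strictly dominated by low price for Firm B (4<9, 1<5); eliminate medium price.
Row medium price is strictly dominated by row low price (4>1); eliminate medium price.
Only (low price, low price) remains, with payoff 4.

4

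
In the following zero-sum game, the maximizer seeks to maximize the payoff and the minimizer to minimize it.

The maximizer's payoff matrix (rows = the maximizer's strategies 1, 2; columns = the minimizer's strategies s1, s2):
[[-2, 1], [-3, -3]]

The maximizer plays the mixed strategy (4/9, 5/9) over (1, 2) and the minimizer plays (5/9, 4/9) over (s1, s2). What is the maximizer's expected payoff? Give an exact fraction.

-53/27

Against (5/9, 4/9), each row's expected payoff is 1: -2/3; 2: -3.
Taking the (4/9, 5/9)-weighted average: (4/9)·(-2/3) + (5/9)·(-3) = -53/27.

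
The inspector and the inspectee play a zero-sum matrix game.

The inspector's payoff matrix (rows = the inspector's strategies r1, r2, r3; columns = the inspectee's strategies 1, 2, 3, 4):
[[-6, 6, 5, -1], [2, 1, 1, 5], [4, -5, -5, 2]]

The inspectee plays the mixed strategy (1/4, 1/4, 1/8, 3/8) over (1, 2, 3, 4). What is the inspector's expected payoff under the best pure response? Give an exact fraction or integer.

11/4

r1: (-6)·(1/4) + (6)·(1/4) + (5)·(1/8) + (-1)·(3/8) = 1/4.
r2: (2)·(1/4) + (1)·(1/4) + (1)·(1/8) + (5)·(3/8) = 11/4.
r3: (4)·(1/4) + (-5)·(1/4) + (-5)·(1/8) + (2)·(3/8) = -1/8.
The best pure response is r2 with expected payoff 11/4.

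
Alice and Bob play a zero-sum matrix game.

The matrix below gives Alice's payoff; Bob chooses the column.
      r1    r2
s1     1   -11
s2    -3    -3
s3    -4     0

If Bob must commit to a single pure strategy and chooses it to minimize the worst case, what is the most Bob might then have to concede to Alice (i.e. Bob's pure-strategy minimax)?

The worst case (largest entry) in each column is r1: 1, r2: 0.
The best (smallest) of these is 0.

0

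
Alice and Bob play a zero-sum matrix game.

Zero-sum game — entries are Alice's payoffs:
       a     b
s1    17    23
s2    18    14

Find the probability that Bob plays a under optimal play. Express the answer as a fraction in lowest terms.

9/10

Row minima are 17 and 14, so Alice's maximin is 17; column maxima are 18 and 23, so Bob's minimax is 18. These differ, so the equilibrium is in mixed strategies.
Let Bob play a with probability q. Alice is indifferent when 17q + 23(1−q) = 18q + 14(1−q), giving q = 9/10.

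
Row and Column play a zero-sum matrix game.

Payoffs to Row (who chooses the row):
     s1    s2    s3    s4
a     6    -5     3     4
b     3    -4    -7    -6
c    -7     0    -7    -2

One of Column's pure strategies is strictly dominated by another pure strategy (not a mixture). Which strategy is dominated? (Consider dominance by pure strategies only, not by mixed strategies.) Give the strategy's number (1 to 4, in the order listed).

Column prefers columns that give Row less. Compare s4 with s3: 3 < 4, -7 < -6, -7 < -2.
So s3 strictly dominates s4 for Column; s4 is strictly dominated.

4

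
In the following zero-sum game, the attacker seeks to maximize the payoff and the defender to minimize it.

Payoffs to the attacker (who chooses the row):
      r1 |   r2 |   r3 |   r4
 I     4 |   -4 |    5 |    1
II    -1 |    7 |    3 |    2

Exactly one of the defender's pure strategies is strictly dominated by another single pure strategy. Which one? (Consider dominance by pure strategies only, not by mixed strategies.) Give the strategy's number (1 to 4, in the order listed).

The defender prefers columns that give the attacker less. Compare r3 with r1: 4 < 5, -1 < 3.
So r1 strictly dominates r3 for the defender; r3 is strictly dominated.

3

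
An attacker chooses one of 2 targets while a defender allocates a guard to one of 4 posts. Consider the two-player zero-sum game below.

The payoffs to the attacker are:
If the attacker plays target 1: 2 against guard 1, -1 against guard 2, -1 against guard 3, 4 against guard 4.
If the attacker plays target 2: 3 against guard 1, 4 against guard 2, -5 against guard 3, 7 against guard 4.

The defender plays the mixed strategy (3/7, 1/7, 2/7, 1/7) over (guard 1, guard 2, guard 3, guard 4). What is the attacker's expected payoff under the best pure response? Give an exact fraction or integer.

10/7

target 1: (2)·(3/7) + (-1)·(1/7) + (-1)·(2/7) + (4)·(1/7) = 1.
target 2: (3)·(3/7) + (4)·(1/7) + (-5)·(2/7) + (7)·(1/7) = 10/7.
The best pure response is target 2 with expected payoff 10/7.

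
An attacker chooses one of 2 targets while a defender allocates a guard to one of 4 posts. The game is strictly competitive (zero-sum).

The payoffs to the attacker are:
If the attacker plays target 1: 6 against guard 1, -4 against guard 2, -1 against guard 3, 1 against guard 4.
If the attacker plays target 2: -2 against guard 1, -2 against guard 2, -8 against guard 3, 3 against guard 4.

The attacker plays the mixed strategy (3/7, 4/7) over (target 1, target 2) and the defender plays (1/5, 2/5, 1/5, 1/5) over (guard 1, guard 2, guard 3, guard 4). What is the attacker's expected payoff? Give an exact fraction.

-10/7

Against (1/5, 2/5, 1/5, 1/5), each row's expected payoff is target 1: -2/5; target 2: -11/5.
Taking the (3/7, 4/7)-weighted average: (3/7)·(-2/5) + (4/7)·(-11/5) = -10/7.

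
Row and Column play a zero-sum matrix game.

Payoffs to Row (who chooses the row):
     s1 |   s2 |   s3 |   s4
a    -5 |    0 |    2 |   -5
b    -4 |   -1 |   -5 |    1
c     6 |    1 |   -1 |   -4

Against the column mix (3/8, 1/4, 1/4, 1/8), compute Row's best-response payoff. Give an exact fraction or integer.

7/4

a: (-5)·(3/8) + (0)·(1/4) + (2)·(1/4) + (-5)·(1/8) = -2.
b: (-4)·(3/8) + (-1)·(1/4) + (-5)·(1/4) + (1)·(1/8) = -23/8.
c: (6)·(3/8) + (1)·(1/4) + (-1)·(1/4) + (-4)·(1/8) = 7/4.
The best pure response is c with expected payoff 7/4.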